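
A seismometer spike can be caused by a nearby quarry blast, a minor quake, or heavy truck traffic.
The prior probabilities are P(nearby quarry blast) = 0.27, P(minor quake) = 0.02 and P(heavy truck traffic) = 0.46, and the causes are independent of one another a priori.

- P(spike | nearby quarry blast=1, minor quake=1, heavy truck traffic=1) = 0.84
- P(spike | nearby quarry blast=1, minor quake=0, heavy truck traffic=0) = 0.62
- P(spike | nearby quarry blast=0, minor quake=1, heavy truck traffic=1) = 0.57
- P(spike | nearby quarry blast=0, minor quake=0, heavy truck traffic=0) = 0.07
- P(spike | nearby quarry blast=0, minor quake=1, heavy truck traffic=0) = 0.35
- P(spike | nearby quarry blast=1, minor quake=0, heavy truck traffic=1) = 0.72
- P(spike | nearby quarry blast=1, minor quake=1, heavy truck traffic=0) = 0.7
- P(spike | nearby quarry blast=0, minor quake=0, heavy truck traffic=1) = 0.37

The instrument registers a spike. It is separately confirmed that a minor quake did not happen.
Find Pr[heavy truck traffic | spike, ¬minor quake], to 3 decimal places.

P(spike | ¬minor quake) = 0.07·0.73·0.54 + 0.37·0.73·0.46 + 0.62·0.27·0.54 + 0.72·0.27·0.46 = 0.027594 + 0.124246 + 0.090396 + 0.089424 = 0.331660
Of this, 0.213670 comes from 0.124246 + 0.089424 (the heavy truck traffic=true cases).
P(heavy truck traffic | spike, ¬minor quake) = 0.213670 / 0.331660 ≈ 0.644

Pr[heavy truck traffic | spike, ¬minor quake] ≈ 0.644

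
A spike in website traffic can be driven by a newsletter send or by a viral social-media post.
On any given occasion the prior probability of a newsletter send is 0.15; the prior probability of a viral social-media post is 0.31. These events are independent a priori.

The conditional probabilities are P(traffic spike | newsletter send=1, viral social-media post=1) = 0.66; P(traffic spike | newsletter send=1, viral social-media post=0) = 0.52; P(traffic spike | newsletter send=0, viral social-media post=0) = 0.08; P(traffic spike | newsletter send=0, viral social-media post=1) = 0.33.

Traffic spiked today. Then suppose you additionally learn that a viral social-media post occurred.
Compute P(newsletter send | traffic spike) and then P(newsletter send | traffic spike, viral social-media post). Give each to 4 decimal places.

P(newsletter send | traffic spike) ≈ 0.3870; P(newsletter send | traffic spike, viral social-media post) ≈ 0.2609

Weight on newsletter send=true, given the evidence: 0.053820 + 0.030690 = 0.084510
The normalizing constant is 0.08*0.85*0.69 + 0.33*0.85*0.31 + 0.52*0.15*0.69 + 0.66*0.15*0.31 = 0.218385
Posterior = 0.084510 / 0.218385 ≈ 0.3870

With the extra evidence:
P(traffic spike | viral social-media post) = 0.33×0.85 + 0.66×0.15 = 0.280500 + 0.099000 = 0.379500
The newsletter send-present share is 0.66×0.15 = 0.099000.
P(newsletter send | traffic spike, viral social-media post) = 0.099000 / 0.379500 ≈ 0.2609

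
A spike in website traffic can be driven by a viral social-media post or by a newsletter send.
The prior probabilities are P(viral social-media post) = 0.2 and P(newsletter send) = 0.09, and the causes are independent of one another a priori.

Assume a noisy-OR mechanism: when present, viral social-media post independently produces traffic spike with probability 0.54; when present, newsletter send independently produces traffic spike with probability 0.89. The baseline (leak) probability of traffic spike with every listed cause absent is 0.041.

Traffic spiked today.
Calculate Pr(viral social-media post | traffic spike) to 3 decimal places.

Under noisy-OR, P(traffic spike | causes) = 1 − (1−0.041)·∏(1−qᵢ) over the active causes.
P(traffic spike) = 0.041*0.8*0.91 + 0.89451*0.8*0.09 + 0.55886*0.2*0.91 + 0.951475*0.2*0.09 = 0.029848 + 0.064405 + 0.101713 + 0.017127 = 0.213093
Of this, 0.118840 comes from 0.101713 + 0.017127 (the viral social-media post=true cases).
Hence the posterior is 0.118840/0.213093 ≈ 0.558.

Pr(viral social-media post | traffic spike) ≈ 0.558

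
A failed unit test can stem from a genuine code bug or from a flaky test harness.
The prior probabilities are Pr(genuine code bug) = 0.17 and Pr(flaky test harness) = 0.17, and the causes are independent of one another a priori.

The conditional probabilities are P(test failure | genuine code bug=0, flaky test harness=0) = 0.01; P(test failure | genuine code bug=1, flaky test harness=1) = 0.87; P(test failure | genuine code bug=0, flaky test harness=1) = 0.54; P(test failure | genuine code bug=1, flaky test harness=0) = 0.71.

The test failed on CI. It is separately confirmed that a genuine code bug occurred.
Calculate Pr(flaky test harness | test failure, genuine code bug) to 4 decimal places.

Pr(flaky test harness | test failure, genuine code bug) ≈ 0.2006

Numerator (weight on configurations with flaky test harness): 0.87·0.17 = 0.147900
Denominator P(test failure | genuine code bug): 0.71·0.83 + 0.87·0.17 = 0.737200
P(flaky test harness | test failure, genuine code bug) = 0.147900/0.737200 ≈ 0.2006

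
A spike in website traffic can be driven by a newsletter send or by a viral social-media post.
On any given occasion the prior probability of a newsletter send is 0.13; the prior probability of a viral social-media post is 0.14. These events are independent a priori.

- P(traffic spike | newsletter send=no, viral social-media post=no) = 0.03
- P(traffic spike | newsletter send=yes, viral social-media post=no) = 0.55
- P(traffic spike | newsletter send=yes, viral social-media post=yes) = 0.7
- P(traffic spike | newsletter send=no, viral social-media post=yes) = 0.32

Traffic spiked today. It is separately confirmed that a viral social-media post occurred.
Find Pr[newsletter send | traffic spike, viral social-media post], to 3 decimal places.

For the numerator, keep only newsletter send=true terms: 0.7×0.13 = 0.091000
Normalizer over all consistent configurations: 0.32×0.87 + 0.7×0.13 = 0.369400
P(newsletter send | traffic spike, viral social-media post) = 0.091000/0.369400 ≈ 0.246

Pr[newsletter send | traffic spike, viral social-media post] ≈ 0.246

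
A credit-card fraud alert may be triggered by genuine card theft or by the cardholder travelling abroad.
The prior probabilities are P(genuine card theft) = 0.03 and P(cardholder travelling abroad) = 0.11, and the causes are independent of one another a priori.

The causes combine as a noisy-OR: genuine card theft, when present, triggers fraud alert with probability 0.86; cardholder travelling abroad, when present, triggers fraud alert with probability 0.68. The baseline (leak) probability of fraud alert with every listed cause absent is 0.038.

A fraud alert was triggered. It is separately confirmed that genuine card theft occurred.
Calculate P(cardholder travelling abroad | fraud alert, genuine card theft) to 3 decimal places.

P(cardholder travelling abroad | fraud alert, genuine card theft) ≈ 0.120

Under noisy-OR, P(fraud alert | causes) = 1 − (1−0.038)·∏(1−qᵢ) over the active causes.
By total probability over both values of cardholder travelling abroad:
  P(fraud alert | genuine card theft) = 0.86532*0.89 + 0.956902*0.11
        = 0.770135 + 0.105259 = 0.875394
Keeping only the cardholder travelling abroad-present terms gives 0.105259, so
  P(cardholder travelling abroad | fraud alert, genuine card theft) = 0.105259 / 0.875394 ≈ 0.120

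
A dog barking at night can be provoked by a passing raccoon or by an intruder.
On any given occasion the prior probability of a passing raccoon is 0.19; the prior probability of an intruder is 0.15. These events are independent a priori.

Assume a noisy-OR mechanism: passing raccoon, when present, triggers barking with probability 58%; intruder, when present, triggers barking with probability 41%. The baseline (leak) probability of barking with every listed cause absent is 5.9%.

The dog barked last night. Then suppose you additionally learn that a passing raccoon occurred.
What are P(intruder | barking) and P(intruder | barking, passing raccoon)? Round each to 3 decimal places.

P(intruder | barking) ≈ 0.354; P(intruder | barking, passing raccoon) ≈ 0.183

Under noisy-OR, P(barking | causes) = 1 − (1−0.059)·∏(1−qᵢ) over the active causes.
Enumerate the 4 (passing raccoon, intruder) configurations and weight by the priors:
  P(barking) = 0.059×0.81×0.85 + 0.44481×0.81×0.15 + 0.60478×0.19×0.85 + 0.76682×0.19×0.15
        = 0.040621 + 0.054044 + 0.097672 + 0.021854 = 0.214191
Keeping only the intruder-present terms gives 0.075898, so
  P(intruder | barking) = 0.075898 / 0.214191 ≈ 0.354

With the extra evidence:
Weight on intruder=true, given the evidence: 0.76682×0.15 = 0.115023
Denominator P(barking | passing raccoon): 0.60478×0.85 + 0.76682×0.15 = 0.629086
Posterior = 0.115023 / 0.629086 ≈ 0.183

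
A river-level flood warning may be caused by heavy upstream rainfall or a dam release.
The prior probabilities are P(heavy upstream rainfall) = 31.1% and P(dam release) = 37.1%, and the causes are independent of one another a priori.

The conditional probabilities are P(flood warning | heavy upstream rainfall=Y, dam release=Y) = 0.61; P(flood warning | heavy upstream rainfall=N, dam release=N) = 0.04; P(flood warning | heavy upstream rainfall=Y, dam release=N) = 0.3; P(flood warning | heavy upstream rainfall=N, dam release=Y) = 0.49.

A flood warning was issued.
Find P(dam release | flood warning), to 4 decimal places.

Weight on dam release=true, given the evidence: 0.125253 + 0.070382 = 0.195635
Denominator P(flood warning): 0.04·0.689·0.629 + 0.49·0.689·0.371 + 0.3·0.311·0.629 + 0.61·0.311·0.371 = 0.271656
Posterior = 0.195635 / 0.271656 ≈ 0.7202

P(dam release | flood warning) ≈ 0.7202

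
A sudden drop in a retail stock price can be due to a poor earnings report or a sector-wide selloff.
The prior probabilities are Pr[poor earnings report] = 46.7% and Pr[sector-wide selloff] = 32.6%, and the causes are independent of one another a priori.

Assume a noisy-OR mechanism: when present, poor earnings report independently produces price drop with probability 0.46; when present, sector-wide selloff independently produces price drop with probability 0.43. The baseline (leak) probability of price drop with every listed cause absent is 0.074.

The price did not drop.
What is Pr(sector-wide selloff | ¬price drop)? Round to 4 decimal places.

Pr(sector-wide selloff | ¬price drop) ≈ 0.2161

Under noisy-OR, P(price drop | causes) = 1 − (1−0.074)·∏(1−qᵢ) over the active causes.
For the numerator, keep only sector-wide selloff=true terms: 0.091713 + 0.043392 = 0.135105
Normalizer over all consistent configurations: 0.926·0.533·0.674 + 0.52782·0.533·0.326 + 0.50004·0.467·0.674 + 0.285023·0.467·0.326 = 0.625155
P(sector-wide selloff | ¬price drop) = 0.135105/0.625155 ≈ 0.2161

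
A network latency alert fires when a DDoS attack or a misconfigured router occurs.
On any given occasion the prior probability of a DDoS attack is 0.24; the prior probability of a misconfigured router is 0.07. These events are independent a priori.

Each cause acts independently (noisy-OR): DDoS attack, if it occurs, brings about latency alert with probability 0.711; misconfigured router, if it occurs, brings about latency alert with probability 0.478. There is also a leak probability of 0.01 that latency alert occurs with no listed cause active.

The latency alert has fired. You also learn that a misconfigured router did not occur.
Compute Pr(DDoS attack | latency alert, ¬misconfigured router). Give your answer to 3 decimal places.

Under noisy-OR, P(latency alert | causes) = 1 − (1−0.01)·∏(1−qᵢ) over the active causes.
P(latency alert | ¬misconfigured router) = 0.01*0.76 + 0.71389*0.24 = 0.007600 + 0.171334 = 0.178934
The DDoS attack-present share is 0.71389*0.24 = 0.171334.
Hence the posterior is 0.171334/0.178934 ≈ 0.958.

Pr(DDoS attack | latency alert, ¬misconfigured router) ≈ 0.958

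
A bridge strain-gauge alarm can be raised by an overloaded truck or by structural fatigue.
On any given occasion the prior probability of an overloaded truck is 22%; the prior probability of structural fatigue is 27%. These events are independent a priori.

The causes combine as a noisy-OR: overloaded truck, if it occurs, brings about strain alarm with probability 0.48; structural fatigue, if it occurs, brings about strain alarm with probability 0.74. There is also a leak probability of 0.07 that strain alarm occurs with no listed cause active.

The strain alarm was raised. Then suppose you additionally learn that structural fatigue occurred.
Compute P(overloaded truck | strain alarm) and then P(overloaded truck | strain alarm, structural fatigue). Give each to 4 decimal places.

Under noisy-OR, P(strain alarm | causes) = 1 − (1−0.07)·∏(1−qᵢ) over the active causes.
By total probability over the 4 (overloaded truck, structural fatigue) configurations:
  P(strain alarm) = 0.07×0.78×0.73 + 0.7582×0.78×0.27 + 0.5164×0.22×0.73 + 0.874264×0.22×0.27
        = 0.039858 + 0.159677 + 0.082934 + 0.051931 = 0.334400
The terms with overloaded truck present sum to 0.134865, so
  P(overloaded truck | strain alarm) = 0.134865 / 0.334400 ≈ 0.4033

Now condition on the additional information:
Sum P(strain alarm|·) weighted by the priors over both values of overloaded truck:
  P(strain alarm | structural fatigue) = 0.7582×0.78 + 0.874264×0.22
        = 0.591396 + 0.192338 = 0.783734
Keeping only the overloaded truck-present terms gives 0.192338, so
  P(overloaded truck | strain alarm, structural fatigue) = 0.192338 / 0.783734 ≈ 0.2454
— structural fatigue explains away the evidence for overloaded truck.

P(overloaded truck | strain alarm) ≈ 0.4033; P(overloaded truck | strain alarm, structural fatigue) ≈ 0.2454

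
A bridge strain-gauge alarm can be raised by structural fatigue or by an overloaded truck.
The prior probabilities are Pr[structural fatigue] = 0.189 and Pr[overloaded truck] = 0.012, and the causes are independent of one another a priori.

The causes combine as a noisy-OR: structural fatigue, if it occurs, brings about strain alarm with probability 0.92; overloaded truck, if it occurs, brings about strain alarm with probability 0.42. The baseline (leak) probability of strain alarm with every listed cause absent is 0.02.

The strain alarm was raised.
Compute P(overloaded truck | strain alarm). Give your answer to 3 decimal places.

Under noisy-OR, P(strain alarm | causes) = 1 − (1−0.02)·∏(1−qᵢ) over the active causes.
By total probability over the 4 (structural fatigue, overloaded truck) configurations:
  P(strain alarm) = 0.02·0.811·0.988 + 0.4316·0.811·0.012 + 0.9216·0.189·0.988 + 0.954528·0.189·0.012
        = 0.016025 + 0.004200 + 0.172092 + 0.002165 = 0.194482
The terms with overloaded truck present sum to 0.006365, so
  P(overloaded truck | strain alarm) = 0.006365 / 0.194482 ≈ 0.033

P(overloaded truck | strain alarm) ≈ 0.033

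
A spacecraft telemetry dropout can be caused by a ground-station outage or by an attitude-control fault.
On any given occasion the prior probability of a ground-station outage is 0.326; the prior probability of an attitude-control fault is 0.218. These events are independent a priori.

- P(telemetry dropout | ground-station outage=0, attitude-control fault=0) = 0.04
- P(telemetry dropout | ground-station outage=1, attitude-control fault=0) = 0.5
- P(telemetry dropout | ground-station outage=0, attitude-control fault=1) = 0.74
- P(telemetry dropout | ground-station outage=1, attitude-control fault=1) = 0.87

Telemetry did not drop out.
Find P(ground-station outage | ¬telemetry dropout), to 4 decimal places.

By total probability over the 4 (ground-station outage, attitude-control fault) configurations:
  P(¬telemetry dropout) = 0.96·0.674·0.782 + 0.26·0.674·0.218 + 0.5·0.326·0.782 + 0.13·0.326·0.218
        = 0.505985 + 0.038202 + 0.127466 + 0.009239 = 0.680892
Keeping only the ground-station outage-present terms gives 0.136705, so
  P(ground-station outage | ¬telemetry dropout) = 0.136705 / 0.680892 ≈ 0.2008

P(ground-station outage | ¬telemetry dropout) ≈ 0.2008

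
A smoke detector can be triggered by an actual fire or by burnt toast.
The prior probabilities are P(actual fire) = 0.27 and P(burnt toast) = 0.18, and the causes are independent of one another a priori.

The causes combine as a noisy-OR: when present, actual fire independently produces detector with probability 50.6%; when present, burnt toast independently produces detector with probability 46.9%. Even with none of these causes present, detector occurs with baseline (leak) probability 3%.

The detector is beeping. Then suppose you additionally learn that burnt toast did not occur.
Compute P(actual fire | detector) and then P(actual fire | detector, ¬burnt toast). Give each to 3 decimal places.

P(actual fire | detector) ≈ 0.650; P(actual fire | detector, ¬burnt toast) ≈ 0.865

Under noisy-OR, P(detector | causes) = 1 − (1−0.03)·∏(1−qᵢ) over the active causes.
P(detector) = 0.03*0.73*0.82 + 0.48493*0.73*0.18 + 0.52082*0.27*0.82 + 0.745555*0.27*0.18 = 0.017958 + 0.063720 + 0.115310 + 0.036234 = 0.233222
The actual fire-present share is 0.115310 + 0.036234 = 0.151544.
Hence the posterior is 0.151544/0.233222 ≈ 0.650.

Now condition on the additional information:
Sum P(detector|·) weighted by the priors over both values of actual fire:
  P(detector | ¬burnt toast) = 0.03×0.73 + 0.52082×0.27
        = 0.021900 + 0.140621 = 0.162521
Keeping only the actual fire-present terms gives 0.140621, so
  P(actual fire | detector, ¬burnt toast) = 0.140621 / 0.162521 ≈ 0.865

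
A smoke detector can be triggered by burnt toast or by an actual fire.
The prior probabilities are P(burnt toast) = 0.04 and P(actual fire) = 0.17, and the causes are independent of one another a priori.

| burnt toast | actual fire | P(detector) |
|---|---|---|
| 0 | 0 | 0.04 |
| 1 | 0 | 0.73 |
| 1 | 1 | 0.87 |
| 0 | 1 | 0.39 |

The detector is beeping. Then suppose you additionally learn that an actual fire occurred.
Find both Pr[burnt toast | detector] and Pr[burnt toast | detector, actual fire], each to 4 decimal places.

Enumerate the 4 (burnt toast, actual fire) configurations and weight by the priors:
  P(detector) = 0.04×0.96×0.83 + 0.39×0.96×0.17 + 0.73×0.04×0.83 + 0.87×0.04×0.17
        = 0.031872 + 0.063648 + 0.024236 + 0.005916 = 0.125672
Keeping only the burnt toast-present terms gives 0.030152, so
  P(burnt toast | detector) = 0.030152 / 0.125672 ≈ 0.2399

Now condition on the additional information:
Numerator (weight on configurations with burnt toast): 0.87×0.04 = 0.034800
Normalizer over all consistent configurations: 0.39×0.96 + 0.87×0.04 = 0.409200
Posterior = 0.034800 / 0.409200 ≈ 0.0850

Pr[burnt toast | detector] ≈ 0.2399; Pr[burnt toast | detector, actual fire] ≈ 0.0850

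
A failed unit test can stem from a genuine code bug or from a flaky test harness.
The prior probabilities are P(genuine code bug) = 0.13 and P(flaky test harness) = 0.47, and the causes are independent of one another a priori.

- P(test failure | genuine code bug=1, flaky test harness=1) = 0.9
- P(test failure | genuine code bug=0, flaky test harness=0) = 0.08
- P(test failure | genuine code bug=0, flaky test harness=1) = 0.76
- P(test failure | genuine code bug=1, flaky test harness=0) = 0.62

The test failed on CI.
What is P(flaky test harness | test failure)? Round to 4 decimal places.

P(flaky test harness | test failure) ≈ 0.8213

Sum P(test failure|·) weighted by the priors over the 4 (genuine code bug, flaky test harness) configurations:
  P(test failure) = 0.08×0.87×0.53 + 0.76×0.87×0.47 + 0.62×0.13×0.53 + 0.9×0.13×0.47
        = 0.036888 + 0.310764 + 0.042718 + 0.054990 = 0.445360
Configurations with flaky test harness contribute 0.365754, so
  P(flaky test harness | test failure) = 0.365754 / 0.445360 ≈ 0.8213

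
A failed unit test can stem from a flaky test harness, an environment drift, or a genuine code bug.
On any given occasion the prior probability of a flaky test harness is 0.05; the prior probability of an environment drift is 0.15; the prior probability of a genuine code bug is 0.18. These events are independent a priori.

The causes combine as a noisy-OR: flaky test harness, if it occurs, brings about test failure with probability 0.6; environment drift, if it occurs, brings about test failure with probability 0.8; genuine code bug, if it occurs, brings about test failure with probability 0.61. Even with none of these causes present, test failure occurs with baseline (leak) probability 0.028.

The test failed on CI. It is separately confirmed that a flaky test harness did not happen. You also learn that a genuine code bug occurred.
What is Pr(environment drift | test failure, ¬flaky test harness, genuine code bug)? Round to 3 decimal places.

Pr(environment drift | test failure, ¬flaky test harness, genuine code bug) ≈ 0.208

Under noisy-OR, P(test failure | causes) = 1 − (1−0.028)·∏(1−qᵢ) over the active causes.
P(test failure | ¬flaky test harness, genuine code bug) = 0.62092·0.85 + 0.924184·0.15 = 0.527782 + 0.138628 = 0.666410
Of this, 0.138628 comes from 0.924184·0.15 (the environment drift=true cases).
So P(environment drift | test failure, ¬flaky test harness, genuine code bug) = 0.138628/0.666410 ≈ 0.208.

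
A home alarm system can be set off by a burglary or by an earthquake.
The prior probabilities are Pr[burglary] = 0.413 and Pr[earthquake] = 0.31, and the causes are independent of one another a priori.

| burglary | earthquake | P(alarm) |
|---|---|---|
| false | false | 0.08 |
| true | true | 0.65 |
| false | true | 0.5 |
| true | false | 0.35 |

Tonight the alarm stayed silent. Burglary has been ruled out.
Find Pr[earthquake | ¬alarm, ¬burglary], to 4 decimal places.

Pr[earthquake | ¬alarm, ¬burglary] ≈ 0.1963

P(¬alarm | ¬burglary) = 0.92*0.69 + 0.5*0.31 = 0.634800 + 0.155000 = 0.789800
The earthquake-present share is 0.5*0.31 = 0.155000.
Hence the posterior is 0.155000/0.789800 ≈ 0.1963.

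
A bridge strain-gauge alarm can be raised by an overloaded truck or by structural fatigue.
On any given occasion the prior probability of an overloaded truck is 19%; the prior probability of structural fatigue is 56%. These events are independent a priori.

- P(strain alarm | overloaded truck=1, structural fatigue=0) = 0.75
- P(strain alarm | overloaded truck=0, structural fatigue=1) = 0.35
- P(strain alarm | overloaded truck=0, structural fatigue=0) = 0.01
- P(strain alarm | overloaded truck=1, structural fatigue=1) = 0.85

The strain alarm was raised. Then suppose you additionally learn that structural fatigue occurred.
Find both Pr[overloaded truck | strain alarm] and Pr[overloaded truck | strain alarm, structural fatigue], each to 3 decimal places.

Numerator (weight on configurations with overloaded truck): 0.062700 + 0.090440 = 0.153140
Denominator P(strain alarm): 0.01·0.81·0.44 + 0.35·0.81·0.56 + 0.75·0.19·0.44 + 0.85·0.19·0.56 = 0.315464
Posterior = 0.153140 / 0.315464 ≈ 0.485

Now condition on the additional information:
Sum P(strain alarm|·) weighted by the priors over both values of overloaded truck:
  P(strain alarm | structural fatigue) = 0.35×0.81 + 0.85×0.19
        = 0.283500 + 0.161500 = 0.445000
The terms with overloaded truck present sum to 0.161500, so
  P(overloaded truck | strain alarm, structural fatigue) = 0.161500 / 0.445000 ≈ 0.363

Pr[overloaded truck | strain alarm] ≈ 0.485; Pr[overloaded truck | strain alarm, structural fatigue] ≈ 0.363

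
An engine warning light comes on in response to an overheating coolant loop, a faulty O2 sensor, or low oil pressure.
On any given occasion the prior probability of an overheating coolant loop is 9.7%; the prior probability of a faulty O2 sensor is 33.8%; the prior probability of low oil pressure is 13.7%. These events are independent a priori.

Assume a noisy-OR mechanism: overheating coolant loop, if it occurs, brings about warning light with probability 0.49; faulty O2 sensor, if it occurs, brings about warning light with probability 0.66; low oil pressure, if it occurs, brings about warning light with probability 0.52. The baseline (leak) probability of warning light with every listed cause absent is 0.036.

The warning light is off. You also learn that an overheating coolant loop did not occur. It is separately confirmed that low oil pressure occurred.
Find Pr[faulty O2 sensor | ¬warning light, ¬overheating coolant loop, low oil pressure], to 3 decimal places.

Under noisy-OR, P(warning light | causes) = 1 − (1−0.036)·∏(1−qᵢ) over the active causes.
P(¬warning light | ¬overheating coolant loop, low oil pressure) = 0.46272·0.662 + 0.157325·0.338 = 0.306321 + 0.053176 = 0.359497
Of this, 0.053176 comes from 0.157325·0.338 (the faulty O2 sensor=true cases).
P(faulty O2 sensor | ¬warning light, ¬overheating coolant loop, low oil pressure) = 0.053176 / 0.359497 ≈ 0.148

Pr[faulty O2 sensor | ¬warning light, ¬overheating coolant loop, low oil pressure] ≈ 0.148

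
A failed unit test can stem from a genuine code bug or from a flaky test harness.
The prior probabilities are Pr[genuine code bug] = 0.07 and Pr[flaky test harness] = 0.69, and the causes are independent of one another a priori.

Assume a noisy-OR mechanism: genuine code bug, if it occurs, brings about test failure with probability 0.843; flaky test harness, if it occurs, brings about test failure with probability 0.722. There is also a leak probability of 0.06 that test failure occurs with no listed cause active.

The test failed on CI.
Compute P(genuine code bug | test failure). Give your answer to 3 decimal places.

P(genuine code bug | test failure) ≈ 0.117

Under noisy-OR, P(test failure | causes) = 1 − (1−0.06)·∏(1−qᵢ) over the active causes.
P(test failure) = 0.06×0.93×0.31 + 0.73868×0.93×0.69 + 0.85242×0.07×0.31 + 0.958973×0.07×0.69 = 0.017298 + 0.474011 + 0.018498 + 0.046318 = 0.556125
Of this, 0.064816 comes from 0.018498 + 0.046318 (the genuine code bug=true cases).
So P(genuine code bug | test failure) = 0.064816/0.556125 ≈ 0.117.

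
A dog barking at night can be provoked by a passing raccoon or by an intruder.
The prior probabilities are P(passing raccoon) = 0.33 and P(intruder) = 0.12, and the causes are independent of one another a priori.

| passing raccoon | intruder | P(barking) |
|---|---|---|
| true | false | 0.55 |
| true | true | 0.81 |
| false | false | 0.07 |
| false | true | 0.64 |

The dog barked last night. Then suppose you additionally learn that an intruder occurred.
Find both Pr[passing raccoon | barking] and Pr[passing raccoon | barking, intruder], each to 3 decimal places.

P(barking) = 0.07*0.67*0.88 + 0.64*0.67*0.12 + 0.55*0.33*0.88 + 0.81*0.33*0.12 = 0.041272 + 0.051456 + 0.159720 + 0.032076 = 0.284524
Of this, 0.191796 comes from 0.159720 + 0.032076 (the passing raccoon=true cases).
So P(passing raccoon | barking) = 0.191796/0.284524 ≈ 0.674.

Now condition on the additional information:
P(barking | intruder) = 0.64·0.67 + 0.81·0.33 = 0.428800 + 0.267300 = 0.696100
Restricting to configurations with passing raccoon present: 0.81·0.33 = 0.267300.
P(passing raccoon | barking, intruder) = 0.267300 / 0.696100 ≈ 0.384
The drop from 0.674 to 0.384 is the explaining-away (discounting) effect.

Pr[passing raccoon | barking] ≈ 0.674; Pr[passing raccoon | barking, intruder] ≈ 0.384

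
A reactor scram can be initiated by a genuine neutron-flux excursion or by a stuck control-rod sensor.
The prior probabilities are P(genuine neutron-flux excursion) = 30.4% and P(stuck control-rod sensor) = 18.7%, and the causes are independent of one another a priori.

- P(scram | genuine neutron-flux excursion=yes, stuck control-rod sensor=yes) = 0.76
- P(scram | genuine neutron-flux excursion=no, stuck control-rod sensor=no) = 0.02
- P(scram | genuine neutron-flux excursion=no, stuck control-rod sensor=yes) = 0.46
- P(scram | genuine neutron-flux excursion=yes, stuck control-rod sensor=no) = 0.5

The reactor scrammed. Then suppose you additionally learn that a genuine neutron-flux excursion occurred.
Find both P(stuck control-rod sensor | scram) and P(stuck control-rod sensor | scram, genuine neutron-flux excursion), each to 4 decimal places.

P(stuck control-rod sensor | scram) ≈ 0.4331; P(stuck control-rod sensor | scram, genuine neutron-flux excursion) ≈ 0.2590

By total probability over the 4 (genuine neutron-flux excursion, stuck control-rod sensor) configurations:
  P(scram) = 0.02·0.696·0.813 + 0.46·0.696·0.187 + 0.5·0.304·0.813 + 0.76·0.304·0.187
        = 0.011317 + 0.059870 + 0.123576 + 0.043204 = 0.237967
The terms with stuck control-rod sensor present sum to 0.103074, so
  P(stuck control-rod sensor | scram) = 0.103074 / 0.237967 ≈ 0.4331

With the extra evidence:
For the numerator, keep only stuck control-rod sensor=true terms: 0.76·0.187 = 0.142120
Normalizer over all consistent configurations: 0.5·0.813 + 0.76·0.187 = 0.548620
P(stuck control-rod sensor | scram, genuine neutron-flux excursion) = 0.142120/0.548620 ≈ 0.2590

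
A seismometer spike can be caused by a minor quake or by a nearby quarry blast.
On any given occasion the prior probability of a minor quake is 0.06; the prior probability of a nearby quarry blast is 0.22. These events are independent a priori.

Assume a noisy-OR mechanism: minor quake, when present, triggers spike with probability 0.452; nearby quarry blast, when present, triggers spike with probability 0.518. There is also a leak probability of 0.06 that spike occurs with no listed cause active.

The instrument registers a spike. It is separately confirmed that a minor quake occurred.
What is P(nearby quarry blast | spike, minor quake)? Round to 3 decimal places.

Under noisy-OR, P(spike | causes) = 1 − (1−0.06)·∏(1−qᵢ) over the active causes.
P(spike | minor quake) = 0.48488·0.78 + 0.751712·0.22 = 0.378206 + 0.165377 = 0.543583
The nearby quarry blast-present share is 0.751712·0.22 = 0.165377.
Hence the posterior is 0.165377/0.543583 ≈ 0.304.

P(nearby quarry blast | spike, minor quake) ≈ 0.304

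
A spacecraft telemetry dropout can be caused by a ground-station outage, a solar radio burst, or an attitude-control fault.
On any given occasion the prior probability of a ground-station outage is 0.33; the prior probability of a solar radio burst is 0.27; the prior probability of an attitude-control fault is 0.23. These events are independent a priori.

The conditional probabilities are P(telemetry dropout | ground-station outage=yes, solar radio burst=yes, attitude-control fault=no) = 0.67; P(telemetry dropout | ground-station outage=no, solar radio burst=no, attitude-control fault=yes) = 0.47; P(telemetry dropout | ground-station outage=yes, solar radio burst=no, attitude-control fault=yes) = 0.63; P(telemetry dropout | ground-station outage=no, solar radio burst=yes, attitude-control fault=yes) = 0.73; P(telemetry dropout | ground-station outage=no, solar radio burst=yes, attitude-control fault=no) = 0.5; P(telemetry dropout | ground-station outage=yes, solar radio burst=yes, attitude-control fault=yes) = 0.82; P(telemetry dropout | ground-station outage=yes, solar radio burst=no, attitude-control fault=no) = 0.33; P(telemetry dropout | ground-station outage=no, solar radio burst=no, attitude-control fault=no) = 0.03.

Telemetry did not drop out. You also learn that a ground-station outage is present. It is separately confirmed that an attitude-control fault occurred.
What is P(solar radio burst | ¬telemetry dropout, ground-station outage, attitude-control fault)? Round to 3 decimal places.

P(solar radio burst | ¬telemetry dropout, ground-station outage, attitude-control fault) ≈ 0.152

By total probability over both values of solar radio burst:
  P(¬telemetry dropout | ground-station outage, attitude-control fault) = 0.37*0.73 + 0.18*0.27
        = 0.270100 + 0.048600 = 0.318700
The terms with solar radio burst present sum to 0.048600, so
  P(solar radio burst | ¬telemetry dropout, ground-station outage, attitude-control fault) = 0.048600 / 0.318700 ≈ 0.152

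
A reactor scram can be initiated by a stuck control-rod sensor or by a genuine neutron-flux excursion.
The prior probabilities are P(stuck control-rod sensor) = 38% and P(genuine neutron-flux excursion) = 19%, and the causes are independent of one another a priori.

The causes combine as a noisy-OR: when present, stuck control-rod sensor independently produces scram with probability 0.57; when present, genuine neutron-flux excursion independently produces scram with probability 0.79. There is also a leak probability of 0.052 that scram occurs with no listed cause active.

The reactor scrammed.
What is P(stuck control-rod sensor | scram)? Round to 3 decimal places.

P(stuck control-rod sensor | scram) ≈ 0.673

Under noisy-OR, P(scram | causes) = 1 − (1−0.052)·∏(1−qᵢ) over the active causes.
Enumerate the 4 (stuck control-rod sensor, genuine neutron-flux excursion) configurations and weight by the priors:
  P(scram) = 0.052·0.62·0.81 + 0.80092·0.62·0.19 + 0.59236·0.38·0.81 + 0.914396·0.38·0.19
        = 0.026114 + 0.094348 + 0.182328 + 0.066019 = 0.368809
Keeping only the stuck control-rod sensor-present terms gives 0.248347, so
  P(stuck control-rod sensor | scram) = 0.248347 / 0.368809 ≈ 0.673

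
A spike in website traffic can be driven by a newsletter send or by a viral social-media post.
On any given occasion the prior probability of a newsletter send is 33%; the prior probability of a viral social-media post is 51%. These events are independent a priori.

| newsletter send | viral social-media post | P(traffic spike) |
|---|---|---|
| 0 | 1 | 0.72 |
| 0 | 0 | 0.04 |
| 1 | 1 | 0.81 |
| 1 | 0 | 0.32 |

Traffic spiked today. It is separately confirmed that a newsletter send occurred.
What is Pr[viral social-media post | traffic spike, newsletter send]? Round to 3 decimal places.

For the numerator, keep only viral social-media post=true terms: 0.81·0.51 = 0.413100
The normalizing constant is 0.32·0.49 + 0.81·0.51 = 0.569900
P(viral social-media post | traffic spike, newsletter send) = 0.413100/0.569900 ≈ 0.725

Pr[viral social-media post | traffic spike, newsletter send] ≈ 0.725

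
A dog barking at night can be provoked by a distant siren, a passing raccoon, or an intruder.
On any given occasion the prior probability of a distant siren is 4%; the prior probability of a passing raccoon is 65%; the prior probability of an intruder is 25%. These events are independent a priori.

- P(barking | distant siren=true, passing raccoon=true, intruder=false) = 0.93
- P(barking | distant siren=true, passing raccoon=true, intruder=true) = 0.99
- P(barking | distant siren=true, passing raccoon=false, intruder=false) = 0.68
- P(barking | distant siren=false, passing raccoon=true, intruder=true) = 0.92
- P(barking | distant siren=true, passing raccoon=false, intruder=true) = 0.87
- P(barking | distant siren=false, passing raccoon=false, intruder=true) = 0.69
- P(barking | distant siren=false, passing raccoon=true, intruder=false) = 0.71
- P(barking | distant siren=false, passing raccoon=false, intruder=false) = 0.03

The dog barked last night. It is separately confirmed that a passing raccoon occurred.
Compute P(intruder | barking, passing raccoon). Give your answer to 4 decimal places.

Numerator (weight on configurations with intruder): 0.220800 + 0.009900 = 0.230700
The normalizing constant is 0.71·0.96·0.75 + 0.92·0.96·0.25 + 0.93·0.04·0.75 + 0.99·0.04·0.25 = 0.769800
Posterior = 0.230700 / 0.769800 ≈ 0.2997

P(intruder | barking, passing raccoon) ≈ 0.2997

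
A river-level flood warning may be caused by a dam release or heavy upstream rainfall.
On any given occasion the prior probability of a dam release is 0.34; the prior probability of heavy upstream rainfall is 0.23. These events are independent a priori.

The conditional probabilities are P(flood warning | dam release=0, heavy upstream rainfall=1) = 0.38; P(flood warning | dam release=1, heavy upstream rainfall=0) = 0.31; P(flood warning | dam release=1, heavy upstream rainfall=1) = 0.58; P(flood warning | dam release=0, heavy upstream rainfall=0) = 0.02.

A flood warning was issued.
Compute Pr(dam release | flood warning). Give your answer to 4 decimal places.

Numerator (weight on configurations with dam release): 0.081158 + 0.045356 = 0.126514
Denominator P(flood warning): 0.02*0.66*0.77 + 0.38*0.66*0.23 + 0.31*0.34*0.77 + 0.58*0.34*0.23 = 0.194362
P(dam release | flood warning) = 0.126514/0.194362 ≈ 0.6509

Pr(dam release | flood warning) ≈ 0.6509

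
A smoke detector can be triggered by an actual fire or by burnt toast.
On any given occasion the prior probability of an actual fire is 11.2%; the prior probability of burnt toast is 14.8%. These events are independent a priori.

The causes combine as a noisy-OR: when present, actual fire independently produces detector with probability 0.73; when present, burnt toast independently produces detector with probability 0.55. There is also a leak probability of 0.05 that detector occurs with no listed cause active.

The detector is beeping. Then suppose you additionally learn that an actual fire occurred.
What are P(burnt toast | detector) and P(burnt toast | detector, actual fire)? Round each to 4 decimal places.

P(burnt toast | detector) ≈ 0.4525; P(burnt toast | detector, actual fire) ≈ 0.1713

Under noisy-OR, P(detector | causes) = 1 − (1−0.05)·∏(1−qᵢ) over the active causes.
Sum P(detector|·) weighted by the priors over the 4 (actual fire, burnt toast) configurations:
  P(detector) = 0.05*0.888*0.852 + 0.5725*0.888*0.148 + 0.7435*0.112*0.852 + 0.884575*0.112*0.148
        = 0.037829 + 0.075240 + 0.070948 + 0.014663 = 0.198680
Configurations with burnt toast contribute 0.089903, so
  P(burnt toast | detector) = 0.089903 / 0.198680 ≈ 0.4525

Now condition on the additional information:
Enumerate both values of burnt toast and weight by the priors:
  P(detector | actual fire) = 0.7435*0.852 + 0.884575*0.148
        = 0.633462 + 0.130917 = 0.764379
Keeping only the burnt toast-present terms gives 0.130917, so
  P(burnt toast | detector, actual fire) = 0.130917 / 0.764379 ≈ 0.1713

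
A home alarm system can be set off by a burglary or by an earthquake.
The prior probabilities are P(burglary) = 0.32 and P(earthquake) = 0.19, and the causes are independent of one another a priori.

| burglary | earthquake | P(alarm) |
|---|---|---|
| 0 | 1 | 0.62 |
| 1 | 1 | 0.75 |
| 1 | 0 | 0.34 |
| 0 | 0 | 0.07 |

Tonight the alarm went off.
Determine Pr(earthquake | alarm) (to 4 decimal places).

Pr(earthquake | alarm) ≈ 0.4981

P(alarm) = 0.07×0.68×0.81 + 0.62×0.68×0.19 + 0.34×0.32×0.81 + 0.75×0.32×0.19 = 0.038556 + 0.080104 + 0.088128 + 0.045600 = 0.252388
Restricting to configurations with earthquake present: 0.080104 + 0.045600 = 0.125704.
P(earthquake | alarm) = 0.125704 / 0.252388 ≈ 0.4981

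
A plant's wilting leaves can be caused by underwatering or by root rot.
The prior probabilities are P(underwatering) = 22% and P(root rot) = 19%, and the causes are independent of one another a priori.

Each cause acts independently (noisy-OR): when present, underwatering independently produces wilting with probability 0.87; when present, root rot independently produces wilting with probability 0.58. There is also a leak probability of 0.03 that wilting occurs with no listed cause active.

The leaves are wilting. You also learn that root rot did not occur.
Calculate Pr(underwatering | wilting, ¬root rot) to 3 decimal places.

Pr(underwatering | wilting, ¬root rot) ≈ 0.891

Under noisy-OR, P(wilting | causes) = 1 − (1−0.03)·∏(1−qᵢ) over the active causes.
By total probability over both values of underwatering:
  P(wilting | ¬root rot) = 0.03·0.78 + 0.8739·0.22
        = 0.023400 + 0.192258 = 0.215658
The terms with underwatering present sum to 0.192258, so
  P(underwatering | wilting, ¬root rot) = 0.192258 / 0.215658 ≈ 0.891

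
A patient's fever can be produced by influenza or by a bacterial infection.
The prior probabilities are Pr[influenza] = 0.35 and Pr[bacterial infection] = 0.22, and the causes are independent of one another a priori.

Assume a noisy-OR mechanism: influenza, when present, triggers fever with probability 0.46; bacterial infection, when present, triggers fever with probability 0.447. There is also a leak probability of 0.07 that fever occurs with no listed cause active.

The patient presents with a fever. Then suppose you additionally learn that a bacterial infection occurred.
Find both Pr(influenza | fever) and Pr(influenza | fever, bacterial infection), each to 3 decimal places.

Pr(influenza | fever) ≈ 0.646; Pr(influenza | fever, bacterial infection) ≈ 0.445

Under noisy-OR, P(fever | causes) = 1 − (1−0.07)·∏(1−qᵢ) over the active causes.
P(fever) = 0.07*0.65*0.78 + 0.48571*0.65*0.22 + 0.4978*0.35*0.78 + 0.722283*0.35*0.22 = 0.035490 + 0.069457 + 0.135899 + 0.055616 = 0.296462
Of this, 0.191515 comes from 0.135899 + 0.055616 (the influenza=true cases).
P(influenza | fever) = 0.191515 / 0.296462 ≈ 0.646

Now condition on the additional information:
P(fever | bacterial infection) = 0.48571*0.65 + 0.722283*0.35 = 0.315711 + 0.252799 = 0.568510
Restricting to configurations with influenza present: 0.722283*0.35 = 0.252799.
Hence the posterior is 0.252799/0.568510 ≈ 0.445.
Conditioning on bacterial infection lowers the posterior on influenza: the classic explaining-away effect in a common-effect structure.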